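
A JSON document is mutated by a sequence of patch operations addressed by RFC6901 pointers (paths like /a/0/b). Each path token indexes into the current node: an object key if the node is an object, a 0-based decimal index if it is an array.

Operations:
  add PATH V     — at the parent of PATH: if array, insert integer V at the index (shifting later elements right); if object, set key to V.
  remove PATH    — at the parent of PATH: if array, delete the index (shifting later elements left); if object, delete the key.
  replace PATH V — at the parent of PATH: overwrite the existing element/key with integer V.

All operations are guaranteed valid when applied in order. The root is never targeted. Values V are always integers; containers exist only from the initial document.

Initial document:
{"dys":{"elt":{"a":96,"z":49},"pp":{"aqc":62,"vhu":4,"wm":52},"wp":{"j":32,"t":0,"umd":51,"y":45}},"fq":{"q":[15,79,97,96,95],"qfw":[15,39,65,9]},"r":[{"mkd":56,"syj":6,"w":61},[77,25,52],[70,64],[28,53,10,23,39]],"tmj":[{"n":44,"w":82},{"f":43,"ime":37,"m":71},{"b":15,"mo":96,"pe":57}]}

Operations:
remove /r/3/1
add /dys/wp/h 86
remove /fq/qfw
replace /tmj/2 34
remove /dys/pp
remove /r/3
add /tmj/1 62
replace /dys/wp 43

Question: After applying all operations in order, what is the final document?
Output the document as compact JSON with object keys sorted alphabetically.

After op 1 (remove /r/3/1): {"dys":{"elt":{"a":96,"z":49},"pp":{"aqc":62,"vhu":4,"wm":52},"wp":{"j":32,"t":0,"umd":51,"y":45}},"fq":{"q":[15,79,97,96,95],"qfw":[15,39,65,9]},"r":[{"mkd":56,"syj":6,"w":61},[77,25,52],[70,64],[28,10,23,39]],"tmj":[{"n":44,"w":82},{"f":43,"ime":37,"m":71},{"b":15,"mo":96,"pe":57}]}
After op 2 (add /dys/wp/h 86): {"dys":{"elt":{"a":96,"z":49},"pp":{"aqc":62,"vhu":4,"wm":52},"wp":{"h":86,"j":32,"t":0,"umd":51,"y":45}},"fq":{"q":[15,79,97,96,95],"qfw":[15,39,65,9]},"r":[{"mkd":56,"syj":6,"w":61},[77,25,52],[70,64],[28,10,23,39]],"tmj":[{"n":44,"w":82},{"f":43,"ime":37,"m":71},{"b":15,"mo":96,"pe":57}]}
After op 3 (remove /fq/qfw): {"dys":{"elt":{"a":96,"z":49},"pp":{"aqc":62,"vhu":4,"wm":52},"wp":{"h":86,"j":32,"t":0,"umd":51,"y":45}},"fq":{"q":[15,79,97,96,95]},"r":[{"mkd":56,"syj":6,"w":61},[77,25,52],[70,64],[28,10,23,39]],"tmj":[{"n":44,"w":82},{"f":43,"ime":37,"m":71},{"b":15,"mo":96,"pe":57}]}
After op 4 (replace /tmj/2 34): {"dys":{"elt":{"a":96,"z":49},"pp":{"aqc":62,"vhu":4,"wm":52},"wp":{"h":86,"j":32,"t":0,"umd":51,"y":45}},"fq":{"q":[15,79,97,96,95]},"r":[{"mkd":56,"syj":6,"w":61},[77,25,52],[70,64],[28,10,23,39]],"tmj":[{"n":44,"w":82},{"f":43,"ime":37,"m":71},34]}
After op 5 (remove /dys/pp): {"dys":{"elt":{"a":96,"z":49},"wp":{"h":86,"j":32,"t":0,"umd":51,"y":45}},"fq":{"q":[15,79,97,96,95]},"r":[{"mkd":56,"syj":6,"w":61},[77,25,52],[70,64],[28,10,23,39]],"tmj":[{"n":44,"w":82},{"f":43,"ime":37,"m":71},34]}
After op 6 (remove /r/3): {"dys":{"elt":{"a":96,"z":49},"wp":{"h":86,"j":32,"t":0,"umd":51,"y":45}},"fq":{"q":[15,79,97,96,95]},"r":[{"mkd":56,"syj":6,"w":61},[77,25,52],[70,64]],"tmj":[{"n":44,"w":82},{"f":43,"ime":37,"m":71},34]}
After op 7 (add /tmj/1 62): {"dys":{"elt":{"a":96,"z":49},"wp":{"h":86,"j":32,"t":0,"umd":51,"y":45}},"fq":{"q":[15,79,97,96,95]},"r":[{"mkd":56,"syj":6,"w":61},[77,25,52],[70,64]],"tmj":[{"n":44,"w":82},62,{"f":43,"ime":37,"m":71},34]}
After op 8 (replace /dys/wp 43): {"dys":{"elt":{"a":96,"z":49},"wp":43},"fq":{"q":[15,79,97,96,95]},"r":[{"mkd":56,"syj":6,"w":61},[77,25,52],[70,64]],"tmj":[{"n":44,"w":82},62,{"f":43,"ime":37,"m":71},34]}

Answer: {"dys":{"elt":{"a":96,"z":49},"wp":43},"fq":{"q":[15,79,97,96,95]},"r":[{"mkd":56,"syj":6,"w":61},[77,25,52],[70,64]],"tmj":[{"n":44,"w":82},62,{"f":43,"ime":37,"m":71},34]}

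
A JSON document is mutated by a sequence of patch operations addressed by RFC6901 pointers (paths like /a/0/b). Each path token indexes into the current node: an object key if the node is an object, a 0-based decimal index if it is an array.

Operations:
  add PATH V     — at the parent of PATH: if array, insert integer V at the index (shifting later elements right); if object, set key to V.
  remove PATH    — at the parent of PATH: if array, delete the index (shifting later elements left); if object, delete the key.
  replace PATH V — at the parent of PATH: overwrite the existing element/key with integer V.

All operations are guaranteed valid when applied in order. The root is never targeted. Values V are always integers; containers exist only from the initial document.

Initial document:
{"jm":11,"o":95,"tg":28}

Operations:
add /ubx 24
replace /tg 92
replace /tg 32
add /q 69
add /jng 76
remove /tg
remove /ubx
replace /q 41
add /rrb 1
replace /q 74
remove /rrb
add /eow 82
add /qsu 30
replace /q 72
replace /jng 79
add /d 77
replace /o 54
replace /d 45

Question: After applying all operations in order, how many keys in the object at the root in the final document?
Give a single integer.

After op 1 (add /ubx 24): {"jm":11,"o":95,"tg":28,"ubx":24}
After op 2 (replace /tg 92): {"jm":11,"o":95,"tg":92,"ubx":24}
After op 3 (replace /tg 32): {"jm":11,"o":95,"tg":32,"ubx":24}
After op 4 (add /q 69): {"jm":11,"o":95,"q":69,"tg":32,"ubx":24}
After op 5 (add /jng 76): {"jm":11,"jng":76,"o":95,"q":69,"tg":32,"ubx":24}
After op 6 (remove /tg): {"jm":11,"jng":76,"o":95,"q":69,"ubx":24}
After op 7 (remove /ubx): {"jm":11,"jng":76,"o":95,"q":69}
After op 8 (replace /q 41): {"jm":11,"jng":76,"o":95,"q":41}
After op 9 (add /rrb 1): {"jm":11,"jng":76,"o":95,"q":41,"rrb":1}
After op 10 (replace /q 74): {"jm":11,"jng":76,"o":95,"q":74,"rrb":1}
After op 11 (remove /rrb): {"jm":11,"jng":76,"o":95,"q":74}
After op 12 (add /eow 82): {"eow":82,"jm":11,"jng":76,"o":95,"q":74}
After op 13 (add /qsu 30): {"eow":82,"jm":11,"jng":76,"o":95,"q":74,"qsu":30}
After op 14 (replace /q 72): {"eow":82,"jm":11,"jng":76,"o":95,"q":72,"qsu":30}
After op 15 (replace /jng 79): {"eow":82,"jm":11,"jng":79,"o":95,"q":72,"qsu":30}
After op 16 (add /d 77): {"d":77,"eow":82,"jm":11,"jng":79,"o":95,"q":72,"qsu":30}
After op 17 (replace /o 54): {"d":77,"eow":82,"jm":11,"jng":79,"o":54,"q":72,"qsu":30}
After op 18 (replace /d 45): {"d":45,"eow":82,"jm":11,"jng":79,"o":54,"q":72,"qsu":30}
Size at the root: 7

Answer: 7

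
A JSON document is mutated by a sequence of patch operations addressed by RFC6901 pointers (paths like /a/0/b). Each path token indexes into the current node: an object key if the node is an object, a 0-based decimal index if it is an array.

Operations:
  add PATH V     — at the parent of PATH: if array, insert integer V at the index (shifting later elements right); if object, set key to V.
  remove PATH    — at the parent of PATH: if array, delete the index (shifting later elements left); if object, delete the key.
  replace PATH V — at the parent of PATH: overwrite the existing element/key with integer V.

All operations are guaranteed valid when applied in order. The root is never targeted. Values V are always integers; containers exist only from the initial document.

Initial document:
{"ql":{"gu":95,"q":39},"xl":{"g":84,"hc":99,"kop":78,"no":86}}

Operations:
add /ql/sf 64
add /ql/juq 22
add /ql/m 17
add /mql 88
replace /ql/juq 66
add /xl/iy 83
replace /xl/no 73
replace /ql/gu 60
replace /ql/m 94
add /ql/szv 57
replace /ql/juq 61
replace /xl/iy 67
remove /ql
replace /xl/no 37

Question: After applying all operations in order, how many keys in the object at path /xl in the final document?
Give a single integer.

Answer: 5

Derivation:
After op 1 (add /ql/sf 64): {"ql":{"gu":95,"q":39,"sf":64},"xl":{"g":84,"hc":99,"kop":78,"no":86}}
After op 2 (add /ql/juq 22): {"ql":{"gu":95,"juq":22,"q":39,"sf":64},"xl":{"g":84,"hc":99,"kop":78,"no":86}}
After op 3 (add /ql/m 17): {"ql":{"gu":95,"juq":22,"m":17,"q":39,"sf":64},"xl":{"g":84,"hc":99,"kop":78,"no":86}}
After op 4 (add /mql 88): {"mql":88,"ql":{"gu":95,"juq":22,"m":17,"q":39,"sf":64},"xl":{"g":84,"hc":99,"kop":78,"no":86}}
After op 5 (replace /ql/juq 66): {"mql":88,"ql":{"gu":95,"juq":66,"m":17,"q":39,"sf":64},"xl":{"g":84,"hc":99,"kop":78,"no":86}}
After op 6 (add /xl/iy 83): {"mql":88,"ql":{"gu":95,"juq":66,"m":17,"q":39,"sf":64},"xl":{"g":84,"hc":99,"iy":83,"kop":78,"no":86}}
After op 7 (replace /xl/no 73): {"mql":88,"ql":{"gu":95,"juq":66,"m":17,"q":39,"sf":64},"xl":{"g":84,"hc":99,"iy":83,"kop":78,"no":73}}
After op 8 (replace /ql/gu 60): {"mql":88,"ql":{"gu":60,"juq":66,"m":17,"q":39,"sf":64},"xl":{"g":84,"hc":99,"iy":83,"kop":78,"no":73}}
After op 9 (replace /ql/m 94): {"mql":88,"ql":{"gu":60,"juq":66,"m":94,"q":39,"sf":64},"xl":{"g":84,"hc":99,"iy":83,"kop":78,"no":73}}
After op 10 (add /ql/szv 57): {"mql":88,"ql":{"gu":60,"juq":66,"m":94,"q":39,"sf":64,"szv":57},"xl":{"g":84,"hc":99,"iy":83,"kop":78,"no":73}}
After op 11 (replace /ql/juq 61): {"mql":88,"ql":{"gu":60,"juq":61,"m":94,"q":39,"sf":64,"szv":57},"xl":{"g":84,"hc":99,"iy":83,"kop":78,"no":73}}
After op 12 (replace /xl/iy 67): {"mql":88,"ql":{"gu":60,"juq":61,"m":94,"q":39,"sf":64,"szv":57},"xl":{"g":84,"hc":99,"iy":67,"kop":78,"no":73}}
After op 13 (remove /ql): {"mql":88,"xl":{"g":84,"hc":99,"iy":67,"kop":78,"no":73}}
After op 14 (replace /xl/no 37): {"mql":88,"xl":{"g":84,"hc":99,"iy":67,"kop":78,"no":37}}
Size at path /xl: 5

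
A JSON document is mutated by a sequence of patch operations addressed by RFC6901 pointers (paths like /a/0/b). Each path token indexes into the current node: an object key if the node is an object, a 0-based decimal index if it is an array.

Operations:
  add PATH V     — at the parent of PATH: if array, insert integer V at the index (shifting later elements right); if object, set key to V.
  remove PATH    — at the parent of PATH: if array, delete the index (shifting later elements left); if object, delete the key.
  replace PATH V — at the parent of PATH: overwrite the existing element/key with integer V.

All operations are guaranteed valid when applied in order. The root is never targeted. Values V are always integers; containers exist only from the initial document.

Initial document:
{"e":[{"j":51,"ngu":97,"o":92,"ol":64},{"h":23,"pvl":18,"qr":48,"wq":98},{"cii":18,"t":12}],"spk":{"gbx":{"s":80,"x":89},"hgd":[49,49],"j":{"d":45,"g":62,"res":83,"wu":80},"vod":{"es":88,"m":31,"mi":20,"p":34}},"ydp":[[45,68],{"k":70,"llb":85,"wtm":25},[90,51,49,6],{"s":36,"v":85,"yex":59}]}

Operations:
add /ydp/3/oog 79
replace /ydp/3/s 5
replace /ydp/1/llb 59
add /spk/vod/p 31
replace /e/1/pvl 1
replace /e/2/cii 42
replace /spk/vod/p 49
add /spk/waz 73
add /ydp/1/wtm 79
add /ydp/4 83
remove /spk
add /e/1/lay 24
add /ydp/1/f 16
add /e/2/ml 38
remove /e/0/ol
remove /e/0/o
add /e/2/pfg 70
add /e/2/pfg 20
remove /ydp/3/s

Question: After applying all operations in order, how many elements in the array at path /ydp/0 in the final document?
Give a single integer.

Answer: 2

Derivation:
After op 1 (add /ydp/3/oog 79): {"e":[{"j":51,"ngu":97,"o":92,"ol":64},{"h":23,"pvl":18,"qr":48,"wq":98},{"cii":18,"t":12}],"spk":{"gbx":{"s":80,"x":89},"hgd":[49,49],"j":{"d":45,"g":62,"res":83,"wu":80},"vod":{"es":88,"m":31,"mi":20,"p":34}},"ydp":[[45,68],{"k":70,"llb":85,"wtm":25},[90,51,49,6],{"oog":79,"s":36,"v":85,"yex":59}]}
After op 2 (replace /ydp/3/s 5): {"e":[{"j":51,"ngu":97,"o":92,"ol":64},{"h":23,"pvl":18,"qr":48,"wq":98},{"cii":18,"t":12}],"spk":{"gbx":{"s":80,"x":89},"hgd":[49,49],"j":{"d":45,"g":62,"res":83,"wu":80},"vod":{"es":88,"m":31,"mi":20,"p":34}},"ydp":[[45,68],{"k":70,"llb":85,"wtm":25},[90,51,49,6],{"oog":79,"s":5,"v":85,"yex":59}]}
After op 3 (replace /ydp/1/llb 59): {"e":[{"j":51,"ngu":97,"o":92,"ol":64},{"h":23,"pvl":18,"qr":48,"wq":98},{"cii":18,"t":12}],"spk":{"gbx":{"s":80,"x":89},"hgd":[49,49],"j":{"d":45,"g":62,"res":83,"wu":80},"vod":{"es":88,"m":31,"mi":20,"p":34}},"ydp":[[45,68],{"k":70,"llb":59,"wtm":25},[90,51,49,6],{"oog":79,"s":5,"v":85,"yex":59}]}
After op 4 (add /spk/vod/p 31): {"e":[{"j":51,"ngu":97,"o":92,"ol":64},{"h":23,"pvl":18,"qr":48,"wq":98},{"cii":18,"t":12}],"spk":{"gbx":{"s":80,"x":89},"hgd":[49,49],"j":{"d":45,"g":62,"res":83,"wu":80},"vod":{"es":88,"m":31,"mi":20,"p":31}},"ydp":[[45,68],{"k":70,"llb":59,"wtm":25},[90,51,49,6],{"oog":79,"s":5,"v":85,"yex":59}]}
After op 5 (replace /e/1/pvl 1): {"e":[{"j":51,"ngu":97,"o":92,"ol":64},{"h":23,"pvl":1,"qr":48,"wq":98},{"cii":18,"t":12}],"spk":{"gbx":{"s":80,"x":89},"hgd":[49,49],"j":{"d":45,"g":62,"res":83,"wu":80},"vod":{"es":88,"m":31,"mi":20,"p":31}},"ydp":[[45,68],{"k":70,"llb":59,"wtm":25},[90,51,49,6],{"oog":79,"s":5,"v":85,"yex":59}]}
After op 6 (replace /e/2/cii 42): {"e":[{"j":51,"ngu":97,"o":92,"ol":64},{"h":23,"pvl":1,"qr":48,"wq":98},{"cii":42,"t":12}],"spk":{"gbx":{"s":80,"x":89},"hgd":[49,49],"j":{"d":45,"g":62,"res":83,"wu":80},"vod":{"es":88,"m":31,"mi":20,"p":31}},"ydp":[[45,68],{"k":70,"llb":59,"wtm":25},[90,51,49,6],{"oog":79,"s":5,"v":85,"yex":59}]}
After op 7 (replace /spk/vod/p 49): {"e":[{"j":51,"ngu":97,"o":92,"ol":64},{"h":23,"pvl":1,"qr":48,"wq":98},{"cii":42,"t":12}],"spk":{"gbx":{"s":80,"x":89},"hgd":[49,49],"j":{"d":45,"g":62,"res":83,"wu":80},"vod":{"es":88,"m":31,"mi":20,"p":49}},"ydp":[[45,68],{"k":70,"llb":59,"wtm":25},[90,51,49,6],{"oog":79,"s":5,"v":85,"yex":59}]}
After op 8 (add /spk/waz 73): {"e":[{"j":51,"ngu":97,"o":92,"ol":64},{"h":23,"pvl":1,"qr":48,"wq":98},{"cii":42,"t":12}],"spk":{"gbx":{"s":80,"x":89},"hgd":[49,49],"j":{"d":45,"g":62,"res":83,"wu":80},"vod":{"es":88,"m":31,"mi":20,"p":49},"waz":73},"ydp":[[45,68],{"k":70,"llb":59,"wtm":25},[90,51,49,6],{"oog":79,"s":5,"v":85,"yex":59}]}
After op 9 (add /ydp/1/wtm 79): {"e":[{"j":51,"ngu":97,"o":92,"ol":64},{"h":23,"pvl":1,"qr":48,"wq":98},{"cii":42,"t":12}],"spk":{"gbx":{"s":80,"x":89},"hgd":[49,49],"j":{"d":45,"g":62,"res":83,"wu":80},"vod":{"es":88,"m":31,"mi":20,"p":49},"waz":73},"ydp":[[45,68],{"k":70,"llb":59,"wtm":79},[90,51,49,6],{"oog":79,"s":5,"v":85,"yex":59}]}
After op 10 (add /ydp/4 83): {"e":[{"j":51,"ngu":97,"o":92,"ol":64},{"h":23,"pvl":1,"qr":48,"wq":98},{"cii":42,"t":12}],"spk":{"gbx":{"s":80,"x":89},"hgd":[49,49],"j":{"d":45,"g":62,"res":83,"wu":80},"vod":{"es":88,"m":31,"mi":20,"p":49},"waz":73},"ydp":[[45,68],{"k":70,"llb":59,"wtm":79},[90,51,49,6],{"oog":79,"s":5,"v":85,"yex":59},83]}
After op 11 (remove /spk): {"e":[{"j":51,"ngu":97,"o":92,"ol":64},{"h":23,"pvl":1,"qr":48,"wq":98},{"cii":42,"t":12}],"ydp":[[45,68],{"k":70,"llb":59,"wtm":79},[90,51,49,6],{"oog":79,"s":5,"v":85,"yex":59},83]}
After op 12 (add /e/1/lay 24): {"e":[{"j":51,"ngu":97,"o":92,"ol":64},{"h":23,"lay":24,"pvl":1,"qr":48,"wq":98},{"cii":42,"t":12}],"ydp":[[45,68],{"k":70,"llb":59,"wtm":79},[90,51,49,6],{"oog":79,"s":5,"v":85,"yex":59},83]}
After op 13 (add /ydp/1/f 16): {"e":[{"j":51,"ngu":97,"o":92,"ol":64},{"h":23,"lay":24,"pvl":1,"qr":48,"wq":98},{"cii":42,"t":12}],"ydp":[[45,68],{"f":16,"k":70,"llb":59,"wtm":79},[90,51,49,6],{"oog":79,"s":5,"v":85,"yex":59},83]}
After op 14 (add /e/2/ml 38): {"e":[{"j":51,"ngu":97,"o":92,"ol":64},{"h":23,"lay":24,"pvl":1,"qr":48,"wq":98},{"cii":42,"ml":38,"t":12}],"ydp":[[45,68],{"f":16,"k":70,"llb":59,"wtm":79},[90,51,49,6],{"oog":79,"s":5,"v":85,"yex":59},83]}
After op 15 (remove /e/0/ol): {"e":[{"j":51,"ngu":97,"o":92},{"h":23,"lay":24,"pvl":1,"qr":48,"wq":98},{"cii":42,"ml":38,"t":12}],"ydp":[[45,68],{"f":16,"k":70,"llb":59,"wtm":79},[90,51,49,6],{"oog":79,"s":5,"v":85,"yex":59},83]}
After op 16 (remove /e/0/o): {"e":[{"j":51,"ngu":97},{"h":23,"lay":24,"pvl":1,"qr":48,"wq":98},{"cii":42,"ml":38,"t":12}],"ydp":[[45,68],{"f":16,"k":70,"llb":59,"wtm":79},[90,51,49,6],{"oog":79,"s":5,"v":85,"yex":59},83]}
After op 17 (add /e/2/pfg 70): {"e":[{"j":51,"ngu":97},{"h":23,"lay":24,"pvl":1,"qr":48,"wq":98},{"cii":42,"ml":38,"pfg":70,"t":12}],"ydp":[[45,68],{"f":16,"k":70,"llb":59,"wtm":79},[90,51,49,6],{"oog":79,"s":5,"v":85,"yex":59},83]}
After op 18 (add /e/2/pfg 20): {"e":[{"j":51,"ngu":97},{"h":23,"lay":24,"pvl":1,"qr":48,"wq":98},{"cii":42,"ml":38,"pfg":20,"t":12}],"ydp":[[45,68],{"f":16,"k":70,"llb":59,"wtm":79},[90,51,49,6],{"oog":79,"s":5,"v":85,"yex":59},83]}
After op 19 (remove /ydp/3/s): {"e":[{"j":51,"ngu":97},{"h":23,"lay":24,"pvl":1,"qr":48,"wq":98},{"cii":42,"ml":38,"pfg":20,"t":12}],"ydp":[[45,68],{"f":16,"k":70,"llb":59,"wtm":79},[90,51,49,6],{"oog":79,"v":85,"yex":59},83]}
Size at path /ydp/0: 2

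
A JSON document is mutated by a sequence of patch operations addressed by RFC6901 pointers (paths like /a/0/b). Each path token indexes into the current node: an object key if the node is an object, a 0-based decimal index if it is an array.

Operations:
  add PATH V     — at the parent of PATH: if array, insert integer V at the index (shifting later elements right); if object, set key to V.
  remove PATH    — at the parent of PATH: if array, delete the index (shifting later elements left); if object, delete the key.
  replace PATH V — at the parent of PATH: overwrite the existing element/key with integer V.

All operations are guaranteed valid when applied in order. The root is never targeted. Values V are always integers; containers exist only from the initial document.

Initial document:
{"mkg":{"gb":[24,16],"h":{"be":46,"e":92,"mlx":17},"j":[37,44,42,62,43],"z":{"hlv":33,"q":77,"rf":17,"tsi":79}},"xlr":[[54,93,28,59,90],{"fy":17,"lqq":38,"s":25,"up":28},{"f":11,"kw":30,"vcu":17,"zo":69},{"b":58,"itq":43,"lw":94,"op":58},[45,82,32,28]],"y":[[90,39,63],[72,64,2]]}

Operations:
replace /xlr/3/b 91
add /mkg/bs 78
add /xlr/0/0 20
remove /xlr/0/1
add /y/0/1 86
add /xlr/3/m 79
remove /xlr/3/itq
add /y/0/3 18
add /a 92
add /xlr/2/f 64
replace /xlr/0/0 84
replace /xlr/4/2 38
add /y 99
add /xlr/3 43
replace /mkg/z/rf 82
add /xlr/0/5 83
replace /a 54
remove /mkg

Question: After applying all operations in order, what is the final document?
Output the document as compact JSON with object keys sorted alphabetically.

Answer: {"a":54,"xlr":[[84,93,28,59,90,83],{"fy":17,"lqq":38,"s":25,"up":28},{"f":64,"kw":30,"vcu":17,"zo":69},43,{"b":91,"lw":94,"m":79,"op":58},[45,82,38,28]],"y":99}

Derivation:
After op 1 (replace /xlr/3/b 91): {"mkg":{"gb":[24,16],"h":{"be":46,"e":92,"mlx":17},"j":[37,44,42,62,43],"z":{"hlv":33,"q":77,"rf":17,"tsi":79}},"xlr":[[54,93,28,59,90],{"fy":17,"lqq":38,"s":25,"up":28},{"f":11,"kw":30,"vcu":17,"zo":69},{"b":91,"itq":43,"lw":94,"op":58},[45,82,32,28]],"y":[[90,39,63],[72,64,2]]}
After op 2 (add /mkg/bs 78): {"mkg":{"bs":78,"gb":[24,16],"h":{"be":46,"e":92,"mlx":17},"j":[37,44,42,62,43],"z":{"hlv":33,"q":77,"rf":17,"tsi":79}},"xlr":[[54,93,28,59,90],{"fy":17,"lqq":38,"s":25,"up":28},{"f":11,"kw":30,"vcu":17,"zo":69},{"b":91,"itq":43,"lw":94,"op":58},[45,82,32,28]],"y":[[90,39,63],[72,64,2]]}
After op 3 (add /xlr/0/0 20): {"mkg":{"bs":78,"gb":[24,16],"h":{"be":46,"e":92,"mlx":17},"j":[37,44,42,62,43],"z":{"hlv":33,"q":77,"rf":17,"tsi":79}},"xlr":[[20,54,93,28,59,90],{"fy":17,"lqq":38,"s":25,"up":28},{"f":11,"kw":30,"vcu":17,"zo":69},{"b":91,"itq":43,"lw":94,"op":58},[45,82,32,28]],"y":[[90,39,63],[72,64,2]]}
After op 4 (remove /xlr/0/1): {"mkg":{"bs":78,"gb":[24,16],"h":{"be":46,"e":92,"mlx":17},"j":[37,44,42,62,43],"z":{"hlv":33,"q":77,"rf":17,"tsi":79}},"xlr":[[20,93,28,59,90],{"fy":17,"lqq":38,"s":25,"up":28},{"f":11,"kw":30,"vcu":17,"zo":69},{"b":91,"itq":43,"lw":94,"op":58},[45,82,32,28]],"y":[[90,39,63],[72,64,2]]}
After op 5 (add /y/0/1 86): {"mkg":{"bs":78,"gb":[24,16],"h":{"be":46,"e":92,"mlx":17},"j":[37,44,42,62,43],"z":{"hlv":33,"q":77,"rf":17,"tsi":79}},"xlr":[[20,93,28,59,90],{"fy":17,"lqq":38,"s":25,"up":28},{"f":11,"kw":30,"vcu":17,"zo":69},{"b":91,"itq":43,"lw":94,"op":58},[45,82,32,28]],"y":[[90,86,39,63],[72,64,2]]}
After op 6 (add /xlr/3/m 79): {"mkg":{"bs":78,"gb":[24,16],"h":{"be":46,"e":92,"mlx":17},"j":[37,44,42,62,43],"z":{"hlv":33,"q":77,"rf":17,"tsi":79}},"xlr":[[20,93,28,59,90],{"fy":17,"lqq":38,"s":25,"up":28},{"f":11,"kw":30,"vcu":17,"zo":69},{"b":91,"itq":43,"lw":94,"m":79,"op":58},[45,82,32,28]],"y":[[90,86,39,63],[72,64,2]]}
After op 7 (remove /xlr/3/itq): {"mkg":{"bs":78,"gb":[24,16],"h":{"be":46,"e":92,"mlx":17},"j":[37,44,42,62,43],"z":{"hlv":33,"q":77,"rf":17,"tsi":79}},"xlr":[[20,93,28,59,90],{"fy":17,"lqq":38,"s":25,"up":28},{"f":11,"kw":30,"vcu":17,"zo":69},{"b":91,"lw":94,"m":79,"op":58},[45,82,32,28]],"y":[[90,86,39,63],[72,64,2]]}
After op 8 (add /y/0/3 18): {"mkg":{"bs":78,"gb":[24,16],"h":{"be":46,"e":92,"mlx":17},"j":[37,44,42,62,43],"z":{"hlv":33,"q":77,"rf":17,"tsi":79}},"xlr":[[20,93,28,59,90],{"fy":17,"lqq":38,"s":25,"up":28},{"f":11,"kw":30,"vcu":17,"zo":69},{"b":91,"lw":94,"m":79,"op":58},[45,82,32,28]],"y":[[90,86,39,18,63],[72,64,2]]}
After op 9 (add /a 92): {"a":92,"mkg":{"bs":78,"gb":[24,16],"h":{"be":46,"e":92,"mlx":17},"j":[37,44,42,62,43],"z":{"hlv":33,"q":77,"rf":17,"tsi":79}},"xlr":[[20,93,28,59,90],{"fy":17,"lqq":38,"s":25,"up":28},{"f":11,"kw":30,"vcu":17,"zo":69},{"b":91,"lw":94,"m":79,"op":58},[45,82,32,28]],"y":[[90,86,39,18,63],[72,64,2]]}
After op 10 (add /xlr/2/f 64): {"a":92,"mkg":{"bs":78,"gb":[24,16],"h":{"be":46,"e":92,"mlx":17},"j":[37,44,42,62,43],"z":{"hlv":33,"q":77,"rf":17,"tsi":79}},"xlr":[[20,93,28,59,90],{"fy":17,"lqq":38,"s":25,"up":28},{"f":64,"kw":30,"vcu":17,"zo":69},{"b":91,"lw":94,"m":79,"op":58},[45,82,32,28]],"y":[[90,86,39,18,63],[72,64,2]]}
After op 11 (replace /xlr/0/0 84): {"a":92,"mkg":{"bs":78,"gb":[24,16],"h":{"be":46,"e":92,"mlx":17},"j":[37,44,42,62,43],"z":{"hlv":33,"q":77,"rf":17,"tsi":79}},"xlr":[[84,93,28,59,90],{"fy":17,"lqq":38,"s":25,"up":28},{"f":64,"kw":30,"vcu":17,"zo":69},{"b":91,"lw":94,"m":79,"op":58},[45,82,32,28]],"y":[[90,86,39,18,63],[72,64,2]]}
After op 12 (replace /xlr/4/2 38): {"a":92,"mkg":{"bs":78,"gb":[24,16],"h":{"be":46,"e":92,"mlx":17},"j":[37,44,42,62,43],"z":{"hlv":33,"q":77,"rf":17,"tsi":79}},"xlr":[[84,93,28,59,90],{"fy":17,"lqq":38,"s":25,"up":28},{"f":64,"kw":30,"vcu":17,"zo":69},{"b":91,"lw":94,"m":79,"op":58},[45,82,38,28]],"y":[[90,86,39,18,63],[72,64,2]]}
After op 13 (add /y 99): {"a":92,"mkg":{"bs":78,"gb":[24,16],"h":{"be":46,"e":92,"mlx":17},"j":[37,44,42,62,43],"z":{"hlv":33,"q":77,"rf":17,"tsi":79}},"xlr":[[84,93,28,59,90],{"fy":17,"lqq":38,"s":25,"up":28},{"f":64,"kw":30,"vcu":17,"zo":69},{"b":91,"lw":94,"m":79,"op":58},[45,82,38,28]],"y":99}
After op 14 (add /xlr/3 43): {"a":92,"mkg":{"bs":78,"gb":[24,16],"h":{"be":46,"e":92,"mlx":17},"j":[37,44,42,62,43],"z":{"hlv":33,"q":77,"rf":17,"tsi":79}},"xlr":[[84,93,28,59,90],{"fy":17,"lqq":38,"s":25,"up":28},{"f":64,"kw":30,"vcu":17,"zo":69},43,{"b":91,"lw":94,"m":79,"op":58},[45,82,38,28]],"y":99}
After op 15 (replace /mkg/z/rf 82): {"a":92,"mkg":{"bs":78,"gb":[24,16],"h":{"be":46,"e":92,"mlx":17},"j":[37,44,42,62,43],"z":{"hlv":33,"q":77,"rf":82,"tsi":79}},"xlr":[[84,93,28,59,90],{"fy":17,"lqq":38,"s":25,"up":28},{"f":64,"kw":30,"vcu":17,"zo":69},43,{"b":91,"lw":94,"m":79,"op":58},[45,82,38,28]],"y":99}
After op 16 (add /xlr/0/5 83): {"a":92,"mkg":{"bs":78,"gb":[24,16],"h":{"be":46,"e":92,"mlx":17},"j":[37,44,42,62,43],"z":{"hlv":33,"q":77,"rf":82,"tsi":79}},"xlr":[[84,93,28,59,90,83],{"fy":17,"lqq":38,"s":25,"up":28},{"f":64,"kw":30,"vcu":17,"zo":69},43,{"b":91,"lw":94,"m":79,"op":58},[45,82,38,28]],"y":99}
After op 17 (replace /a 54): {"a":54,"mkg":{"bs":78,"gb":[24,16],"h":{"be":46,"e":92,"mlx":17},"j":[37,44,42,62,43],"z":{"hlv":33,"q":77,"rf":82,"tsi":79}},"xlr":[[84,93,28,59,90,83],{"fy":17,"lqq":38,"s":25,"up":28},{"f":64,"kw":30,"vcu":17,"zo":69},43,{"b":91,"lw":94,"m":79,"op":58},[45,82,38,28]],"y":99}
After op 18 (remove /mkg): {"a":54,"xlr":[[84,93,28,59,90,83],{"fy":17,"lqq":38,"s":25,"up":28},{"f":64,"kw":30,"vcu":17,"zo":69},43,{"b":91,"lw":94,"m":79,"op":58},[45,82,38,28]],"y":99}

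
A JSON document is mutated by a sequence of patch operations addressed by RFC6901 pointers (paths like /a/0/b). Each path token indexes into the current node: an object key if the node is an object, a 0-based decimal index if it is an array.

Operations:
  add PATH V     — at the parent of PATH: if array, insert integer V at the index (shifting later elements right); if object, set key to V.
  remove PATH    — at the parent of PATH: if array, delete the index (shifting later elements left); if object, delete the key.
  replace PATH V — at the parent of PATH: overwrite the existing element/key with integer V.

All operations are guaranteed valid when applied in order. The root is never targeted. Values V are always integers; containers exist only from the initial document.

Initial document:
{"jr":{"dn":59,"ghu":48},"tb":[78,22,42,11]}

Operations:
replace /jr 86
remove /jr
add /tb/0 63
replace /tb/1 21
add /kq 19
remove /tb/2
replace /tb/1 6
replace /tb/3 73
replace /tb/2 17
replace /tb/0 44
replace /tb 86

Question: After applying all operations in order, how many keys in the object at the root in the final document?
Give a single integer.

Answer: 2

Derivation:
After op 1 (replace /jr 86): {"jr":86,"tb":[78,22,42,11]}
After op 2 (remove /jr): {"tb":[78,22,42,11]}
After op 3 (add /tb/0 63): {"tb":[63,78,22,42,11]}
After op 4 (replace /tb/1 21): {"tb":[63,21,22,42,11]}
After op 5 (add /kq 19): {"kq":19,"tb":[63,21,22,42,11]}
After op 6 (remove /tb/2): {"kq":19,"tb":[63,21,42,11]}
After op 7 (replace /tb/1 6): {"kq":19,"tb":[63,6,42,11]}
After op 8 (replace /tb/3 73): {"kq":19,"tb":[63,6,42,73]}
After op 9 (replace /tb/2 17): {"kq":19,"tb":[63,6,17,73]}
After op 10 (replace /tb/0 44): {"kq":19,"tb":[44,6,17,73]}
After op 11 (replace /tb 86): {"kq":19,"tb":86}
Size at the root: 2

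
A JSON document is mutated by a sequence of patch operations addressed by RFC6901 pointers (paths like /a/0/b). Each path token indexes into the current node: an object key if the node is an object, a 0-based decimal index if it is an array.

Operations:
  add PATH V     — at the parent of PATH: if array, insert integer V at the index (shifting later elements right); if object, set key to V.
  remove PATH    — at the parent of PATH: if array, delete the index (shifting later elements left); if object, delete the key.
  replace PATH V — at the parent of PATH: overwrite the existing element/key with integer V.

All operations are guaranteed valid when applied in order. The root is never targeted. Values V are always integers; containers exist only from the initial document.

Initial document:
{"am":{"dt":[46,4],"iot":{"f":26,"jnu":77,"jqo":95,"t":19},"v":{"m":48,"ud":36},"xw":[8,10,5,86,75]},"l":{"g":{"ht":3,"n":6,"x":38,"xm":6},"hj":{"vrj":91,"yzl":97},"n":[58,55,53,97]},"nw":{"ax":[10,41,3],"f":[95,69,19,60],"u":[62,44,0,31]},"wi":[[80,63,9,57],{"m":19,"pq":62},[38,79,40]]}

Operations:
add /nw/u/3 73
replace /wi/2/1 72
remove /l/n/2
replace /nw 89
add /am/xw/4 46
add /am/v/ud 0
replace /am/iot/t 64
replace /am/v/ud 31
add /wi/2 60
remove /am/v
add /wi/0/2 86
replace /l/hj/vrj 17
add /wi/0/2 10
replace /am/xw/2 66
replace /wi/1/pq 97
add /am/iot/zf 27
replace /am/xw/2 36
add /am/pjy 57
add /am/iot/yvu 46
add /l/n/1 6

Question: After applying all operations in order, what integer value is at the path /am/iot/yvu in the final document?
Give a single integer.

After op 1 (add /nw/u/3 73): {"am":{"dt":[46,4],"iot":{"f":26,"jnu":77,"jqo":95,"t":19},"v":{"m":48,"ud":36},"xw":[8,10,5,86,75]},"l":{"g":{"ht":3,"n":6,"x":38,"xm":6},"hj":{"vrj":91,"yzl":97},"n":[58,55,53,97]},"nw":{"ax":[10,41,3],"f":[95,69,19,60],"u":[62,44,0,73,31]},"wi":[[80,63,9,57],{"m":19,"pq":62},[38,79,40]]}
After op 2 (replace /wi/2/1 72): {"am":{"dt":[46,4],"iot":{"f":26,"jnu":77,"jqo":95,"t":19},"v":{"m":48,"ud":36},"xw":[8,10,5,86,75]},"l":{"g":{"ht":3,"n":6,"x":38,"xm":6},"hj":{"vrj":91,"yzl":97},"n":[58,55,53,97]},"nw":{"ax":[10,41,3],"f":[95,69,19,60],"u":[62,44,0,73,31]},"wi":[[80,63,9,57],{"m":19,"pq":62},[38,72,40]]}
After op 3 (remove /l/n/2): {"am":{"dt":[46,4],"iot":{"f":26,"jnu":77,"jqo":95,"t":19},"v":{"m":48,"ud":36},"xw":[8,10,5,86,75]},"l":{"g":{"ht":3,"n":6,"x":38,"xm":6},"hj":{"vrj":91,"yzl":97},"n":[58,55,97]},"nw":{"ax":[10,41,3],"f":[95,69,19,60],"u":[62,44,0,73,31]},"wi":[[80,63,9,57],{"m":19,"pq":62},[38,72,40]]}
After op 4 (replace /nw 89): {"am":{"dt":[46,4],"iot":{"f":26,"jnu":77,"jqo":95,"t":19},"v":{"m":48,"ud":36},"xw":[8,10,5,86,75]},"l":{"g":{"ht":3,"n":6,"x":38,"xm":6},"hj":{"vrj":91,"yzl":97},"n":[58,55,97]},"nw":89,"wi":[[80,63,9,57],{"m":19,"pq":62},[38,72,40]]}
After op 5 (add /am/xw/4 46): {"am":{"dt":[46,4],"iot":{"f":26,"jnu":77,"jqo":95,"t":19},"v":{"m":48,"ud":36},"xw":[8,10,5,86,46,75]},"l":{"g":{"ht":3,"n":6,"x":38,"xm":6},"hj":{"vrj":91,"yzl":97},"n":[58,55,97]},"nw":89,"wi":[[80,63,9,57],{"m":19,"pq":62},[38,72,40]]}
After op 6 (add /am/v/ud 0): {"am":{"dt":[46,4],"iot":{"f":26,"jnu":77,"jqo":95,"t":19},"v":{"m":48,"ud":0},"xw":[8,10,5,86,46,75]},"l":{"g":{"ht":3,"n":6,"x":38,"xm":6},"hj":{"vrj":91,"yzl":97},"n":[58,55,97]},"nw":89,"wi":[[80,63,9,57],{"m":19,"pq":62},[38,72,40]]}
After op 7 (replace /am/iot/t 64): {"am":{"dt":[46,4],"iot":{"f":26,"jnu":77,"jqo":95,"t":64},"v":{"m":48,"ud":0},"xw":[8,10,5,86,46,75]},"l":{"g":{"ht":3,"n":6,"x":38,"xm":6},"hj":{"vrj":91,"yzl":97},"n":[58,55,97]},"nw":89,"wi":[[80,63,9,57],{"m":19,"pq":62},[38,72,40]]}
After op 8 (replace /am/v/ud 31): {"am":{"dt":[46,4],"iot":{"f":26,"jnu":77,"jqo":95,"t":64},"v":{"m":48,"ud":31},"xw":[8,10,5,86,46,75]},"l":{"g":{"ht":3,"n":6,"x":38,"xm":6},"hj":{"vrj":91,"yzl":97},"n":[58,55,97]},"nw":89,"wi":[[80,63,9,57],{"m":19,"pq":62},[38,72,40]]}
After op 9 (add /wi/2 60): {"am":{"dt":[46,4],"iot":{"f":26,"jnu":77,"jqo":95,"t":64},"v":{"m":48,"ud":31},"xw":[8,10,5,86,46,75]},"l":{"g":{"ht":3,"n":6,"x":38,"xm":6},"hj":{"vrj":91,"yzl":97},"n":[58,55,97]},"nw":89,"wi":[[80,63,9,57],{"m":19,"pq":62},60,[38,72,40]]}
After op 10 (remove /am/v): {"am":{"dt":[46,4],"iot":{"f":26,"jnu":77,"jqo":95,"t":64},"xw":[8,10,5,86,46,75]},"l":{"g":{"ht":3,"n":6,"x":38,"xm":6},"hj":{"vrj":91,"yzl":97},"n":[58,55,97]},"nw":89,"wi":[[80,63,9,57],{"m":19,"pq":62},60,[38,72,40]]}
After op 11 (add /wi/0/2 86): {"am":{"dt":[46,4],"iot":{"f":26,"jnu":77,"jqo":95,"t":64},"xw":[8,10,5,86,46,75]},"l":{"g":{"ht":3,"n":6,"x":38,"xm":6},"hj":{"vrj":91,"yzl":97},"n":[58,55,97]},"nw":89,"wi":[[80,63,86,9,57],{"m":19,"pq":62},60,[38,72,40]]}
After op 12 (replace /l/hj/vrj 17): {"am":{"dt":[46,4],"iot":{"f":26,"jnu":77,"jqo":95,"t":64},"xw":[8,10,5,86,46,75]},"l":{"g":{"ht":3,"n":6,"x":38,"xm":6},"hj":{"vrj":17,"yzl":97},"n":[58,55,97]},"nw":89,"wi":[[80,63,86,9,57],{"m":19,"pq":62},60,[38,72,40]]}
After op 13 (add /wi/0/2 10): {"am":{"dt":[46,4],"iot":{"f":26,"jnu":77,"jqo":95,"t":64},"xw":[8,10,5,86,46,75]},"l":{"g":{"ht":3,"n":6,"x":38,"xm":6},"hj":{"vrj":17,"yzl":97},"n":[58,55,97]},"nw":89,"wi":[[80,63,10,86,9,57],{"m":19,"pq":62},60,[38,72,40]]}
After op 14 (replace /am/xw/2 66): {"am":{"dt":[46,4],"iot":{"f":26,"jnu":77,"jqo":95,"t":64},"xw":[8,10,66,86,46,75]},"l":{"g":{"ht":3,"n":6,"x":38,"xm":6},"hj":{"vrj":17,"yzl":97},"n":[58,55,97]},"nw":89,"wi":[[80,63,10,86,9,57],{"m":19,"pq":62},60,[38,72,40]]}
After op 15 (replace /wi/1/pq 97): {"am":{"dt":[46,4],"iot":{"f":26,"jnu":77,"jqo":95,"t":64},"xw":[8,10,66,86,46,75]},"l":{"g":{"ht":3,"n":6,"x":38,"xm":6},"hj":{"vrj":17,"yzl":97},"n":[58,55,97]},"nw":89,"wi":[[80,63,10,86,9,57],{"m":19,"pq":97},60,[38,72,40]]}
After op 16 (add /am/iot/zf 27): {"am":{"dt":[46,4],"iot":{"f":26,"jnu":77,"jqo":95,"t":64,"zf":27},"xw":[8,10,66,86,46,75]},"l":{"g":{"ht":3,"n":6,"x":38,"xm":6},"hj":{"vrj":17,"yzl":97},"n":[58,55,97]},"nw":89,"wi":[[80,63,10,86,9,57],{"m":19,"pq":97},60,[38,72,40]]}
After op 17 (replace /am/xw/2 36): {"am":{"dt":[46,4],"iot":{"f":26,"jnu":77,"jqo":95,"t":64,"zf":27},"xw":[8,10,36,86,46,75]},"l":{"g":{"ht":3,"n":6,"x":38,"xm":6},"hj":{"vrj":17,"yzl":97},"n":[58,55,97]},"nw":89,"wi":[[80,63,10,86,9,57],{"m":19,"pq":97},60,[38,72,40]]}
After op 18 (add /am/pjy 57): {"am":{"dt":[46,4],"iot":{"f":26,"jnu":77,"jqo":95,"t":64,"zf":27},"pjy":57,"xw":[8,10,36,86,46,75]},"l":{"g":{"ht":3,"n":6,"x":38,"xm":6},"hj":{"vrj":17,"yzl":97},"n":[58,55,97]},"nw":89,"wi":[[80,63,10,86,9,57],{"m":19,"pq":97},60,[38,72,40]]}
After op 19 (add /am/iot/yvu 46): {"am":{"dt":[46,4],"iot":{"f":26,"jnu":77,"jqo":95,"t":64,"yvu":46,"zf":27},"pjy":57,"xw":[8,10,36,86,46,75]},"l":{"g":{"ht":3,"n":6,"x":38,"xm":6},"hj":{"vrj":17,"yzl":97},"n":[58,55,97]},"nw":89,"wi":[[80,63,10,86,9,57],{"m":19,"pq":97},60,[38,72,40]]}
After op 20 (add /l/n/1 6): {"am":{"dt":[46,4],"iot":{"f":26,"jnu":77,"jqo":95,"t":64,"yvu":46,"zf":27},"pjy":57,"xw":[8,10,36,86,46,75]},"l":{"g":{"ht":3,"n":6,"x":38,"xm":6},"hj":{"vrj":17,"yzl":97},"n":[58,6,55,97]},"nw":89,"wi":[[80,63,10,86,9,57],{"m":19,"pq":97},60,[38,72,40]]}
Value at /am/iot/yvu: 46

Answer: 46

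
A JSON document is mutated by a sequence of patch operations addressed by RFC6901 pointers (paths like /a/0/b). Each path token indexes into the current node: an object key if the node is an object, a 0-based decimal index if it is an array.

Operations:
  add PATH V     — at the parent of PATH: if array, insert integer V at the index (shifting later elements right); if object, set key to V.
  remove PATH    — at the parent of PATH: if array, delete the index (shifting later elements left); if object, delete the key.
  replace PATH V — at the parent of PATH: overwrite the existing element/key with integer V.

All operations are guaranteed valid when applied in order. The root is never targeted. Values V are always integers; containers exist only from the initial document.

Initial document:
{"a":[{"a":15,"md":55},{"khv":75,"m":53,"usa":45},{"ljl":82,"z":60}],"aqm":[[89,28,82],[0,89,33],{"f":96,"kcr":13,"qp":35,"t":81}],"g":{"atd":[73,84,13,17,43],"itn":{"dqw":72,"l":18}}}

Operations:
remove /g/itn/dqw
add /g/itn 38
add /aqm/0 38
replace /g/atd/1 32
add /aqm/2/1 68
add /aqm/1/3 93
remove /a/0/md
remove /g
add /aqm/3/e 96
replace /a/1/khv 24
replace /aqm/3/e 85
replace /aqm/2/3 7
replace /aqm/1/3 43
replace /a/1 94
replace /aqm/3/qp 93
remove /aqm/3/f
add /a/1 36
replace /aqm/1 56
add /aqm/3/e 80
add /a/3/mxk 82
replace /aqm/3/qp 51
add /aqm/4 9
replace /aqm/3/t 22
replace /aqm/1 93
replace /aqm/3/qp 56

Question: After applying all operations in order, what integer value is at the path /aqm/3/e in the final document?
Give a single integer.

Answer: 80

Derivation:
After op 1 (remove /g/itn/dqw): {"a":[{"a":15,"md":55},{"khv":75,"m":53,"usa":45},{"ljl":82,"z":60}],"aqm":[[89,28,82],[0,89,33],{"f":96,"kcr":13,"qp":35,"t":81}],"g":{"atd":[73,84,13,17,43],"itn":{"l":18}}}
After op 2 (add /g/itn 38): {"a":[{"a":15,"md":55},{"khv":75,"m":53,"usa":45},{"ljl":82,"z":60}],"aqm":[[89,28,82],[0,89,33],{"f":96,"kcr":13,"qp":35,"t":81}],"g":{"atd":[73,84,13,17,43],"itn":38}}
After op 3 (add /aqm/0 38): {"a":[{"a":15,"md":55},{"khv":75,"m":53,"usa":45},{"ljl":82,"z":60}],"aqm":[38,[89,28,82],[0,89,33],{"f":96,"kcr":13,"qp":35,"t":81}],"g":{"atd":[73,84,13,17,43],"itn":38}}
After op 4 (replace /g/atd/1 32): {"a":[{"a":15,"md":55},{"khv":75,"m":53,"usa":45},{"ljl":82,"z":60}],"aqm":[38,[89,28,82],[0,89,33],{"f":96,"kcr":13,"qp":35,"t":81}],"g":{"atd":[73,32,13,17,43],"itn":38}}
After op 5 (add /aqm/2/1 68): {"a":[{"a":15,"md":55},{"khv":75,"m":53,"usa":45},{"ljl":82,"z":60}],"aqm":[38,[89,28,82],[0,68,89,33],{"f":96,"kcr":13,"qp":35,"t":81}],"g":{"atd":[73,32,13,17,43],"itn":38}}
After op 6 (add /aqm/1/3 93): {"a":[{"a":15,"md":55},{"khv":75,"m":53,"usa":45},{"ljl":82,"z":60}],"aqm":[38,[89,28,82,93],[0,68,89,33],{"f":96,"kcr":13,"qp":35,"t":81}],"g":{"atd":[73,32,13,17,43],"itn":38}}
After op 7 (remove /a/0/md): {"a":[{"a":15},{"khv":75,"m":53,"usa":45},{"ljl":82,"z":60}],"aqm":[38,[89,28,82,93],[0,68,89,33],{"f":96,"kcr":13,"qp":35,"t":81}],"g":{"atd":[73,32,13,17,43],"itn":38}}
After op 8 (remove /g): {"a":[{"a":15},{"khv":75,"m":53,"usa":45},{"ljl":82,"z":60}],"aqm":[38,[89,28,82,93],[0,68,89,33],{"f":96,"kcr":13,"qp":35,"t":81}]}
After op 9 (add /aqm/3/e 96): {"a":[{"a":15},{"khv":75,"m":53,"usa":45},{"ljl":82,"z":60}],"aqm":[38,[89,28,82,93],[0,68,89,33],{"e":96,"f":96,"kcr":13,"qp":35,"t":81}]}
After op 10 (replace /a/1/khv 24): {"a":[{"a":15},{"khv":24,"m":53,"usa":45},{"ljl":82,"z":60}],"aqm":[38,[89,28,82,93],[0,68,89,33],{"e":96,"f":96,"kcr":13,"qp":35,"t":81}]}
After op 11 (replace /aqm/3/e 85): {"a":[{"a":15},{"khv":24,"m":53,"usa":45},{"ljl":82,"z":60}],"aqm":[38,[89,28,82,93],[0,68,89,33],{"e":85,"f":96,"kcr":13,"qp":35,"t":81}]}
After op 12 (replace /aqm/2/3 7): {"a":[{"a":15},{"khv":24,"m":53,"usa":45},{"ljl":82,"z":60}],"aqm":[38,[89,28,82,93],[0,68,89,7],{"e":85,"f":96,"kcr":13,"qp":35,"t":81}]}
After op 13 (replace /aqm/1/3 43): {"a":[{"a":15},{"khv":24,"m":53,"usa":45},{"ljl":82,"z":60}],"aqm":[38,[89,28,82,43],[0,68,89,7],{"e":85,"f":96,"kcr":13,"qp":35,"t":81}]}
After op 14 (replace /a/1 94): {"a":[{"a":15},94,{"ljl":82,"z":60}],"aqm":[38,[89,28,82,43],[0,68,89,7],{"e":85,"f":96,"kcr":13,"qp":35,"t":81}]}
After op 15 (replace /aqm/3/qp 93): {"a":[{"a":15},94,{"ljl":82,"z":60}],"aqm":[38,[89,28,82,43],[0,68,89,7],{"e":85,"f":96,"kcr":13,"qp":93,"t":81}]}
After op 16 (remove /aqm/3/f): {"a":[{"a":15},94,{"ljl":82,"z":60}],"aqm":[38,[89,28,82,43],[0,68,89,7],{"e":85,"kcr":13,"qp":93,"t":81}]}
After op 17 (add /a/1 36): {"a":[{"a":15},36,94,{"ljl":82,"z":60}],"aqm":[38,[89,28,82,43],[0,68,89,7],{"e":85,"kcr":13,"qp":93,"t":81}]}
After op 18 (replace /aqm/1 56): {"a":[{"a":15},36,94,{"ljl":82,"z":60}],"aqm":[38,56,[0,68,89,7],{"e":85,"kcr":13,"qp":93,"t":81}]}
After op 19 (add /aqm/3/e 80): {"a":[{"a":15},36,94,{"ljl":82,"z":60}],"aqm":[38,56,[0,68,89,7],{"e":80,"kcr":13,"qp":93,"t":81}]}
After op 20 (add /a/3/mxk 82): {"a":[{"a":15},36,94,{"ljl":82,"mxk":82,"z":60}],"aqm":[38,56,[0,68,89,7],{"e":80,"kcr":13,"qp":93,"t":81}]}
After op 21 (replace /aqm/3/qp 51): {"a":[{"a":15},36,94,{"ljl":82,"mxk":82,"z":60}],"aqm":[38,56,[0,68,89,7],{"e":80,"kcr":13,"qp":51,"t":81}]}
After op 22 (add /aqm/4 9): {"a":[{"a":15},36,94,{"ljl":82,"mxk":82,"z":60}],"aqm":[38,56,[0,68,89,7],{"e":80,"kcr":13,"qp":51,"t":81},9]}
After op 23 (replace /aqm/3/t 22): {"a":[{"a":15},36,94,{"ljl":82,"mxk":82,"z":60}],"aqm":[38,56,[0,68,89,7],{"e":80,"kcr":13,"qp":51,"t":22},9]}
After op 24 (replace /aqm/1 93): {"a":[{"a":15},36,94,{"ljl":82,"mxk":82,"z":60}],"aqm":[38,93,[0,68,89,7],{"e":80,"kcr":13,"qp":51,"t":22},9]}
After op 25 (replace /aqm/3/qp 56): {"a":[{"a":15},36,94,{"ljl":82,"mxk":82,"z":60}],"aqm":[38,93,[0,68,89,7],{"e":80,"kcr":13,"qp":56,"t":22},9]}
Value at /aqm/3/e: 80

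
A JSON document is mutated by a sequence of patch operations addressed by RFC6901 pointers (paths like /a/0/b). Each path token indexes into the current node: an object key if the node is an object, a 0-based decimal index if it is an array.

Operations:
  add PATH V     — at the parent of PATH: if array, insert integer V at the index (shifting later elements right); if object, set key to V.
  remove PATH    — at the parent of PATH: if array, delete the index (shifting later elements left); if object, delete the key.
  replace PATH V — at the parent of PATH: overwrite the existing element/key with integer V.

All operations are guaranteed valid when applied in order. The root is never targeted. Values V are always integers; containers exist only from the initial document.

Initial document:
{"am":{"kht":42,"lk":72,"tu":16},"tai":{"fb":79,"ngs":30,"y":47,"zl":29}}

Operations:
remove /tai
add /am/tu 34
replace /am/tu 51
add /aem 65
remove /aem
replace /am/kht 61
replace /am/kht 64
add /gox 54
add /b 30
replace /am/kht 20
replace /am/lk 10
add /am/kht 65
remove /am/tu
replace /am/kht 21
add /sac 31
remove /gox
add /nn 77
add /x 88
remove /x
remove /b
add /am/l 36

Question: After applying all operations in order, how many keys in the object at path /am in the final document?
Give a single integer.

Answer: 3

Derivation:
After op 1 (remove /tai): {"am":{"kht":42,"lk":72,"tu":16}}
After op 2 (add /am/tu 34): {"am":{"kht":42,"lk":72,"tu":34}}
After op 3 (replace /am/tu 51): {"am":{"kht":42,"lk":72,"tu":51}}
After op 4 (add /aem 65): {"aem":65,"am":{"kht":42,"lk":72,"tu":51}}
After op 5 (remove /aem): {"am":{"kht":42,"lk":72,"tu":51}}
After op 6 (replace /am/kht 61): {"am":{"kht":61,"lk":72,"tu":51}}
After op 7 (replace /am/kht 64): {"am":{"kht":64,"lk":72,"tu":51}}
After op 8 (add /gox 54): {"am":{"kht":64,"lk":72,"tu":51},"gox":54}
After op 9 (add /b 30): {"am":{"kht":64,"lk":72,"tu":51},"b":30,"gox":54}
After op 10 (replace /am/kht 20): {"am":{"kht":20,"lk":72,"tu":51},"b":30,"gox":54}
After op 11 (replace /am/lk 10): {"am":{"kht":20,"lk":10,"tu":51},"b":30,"gox":54}
After op 12 (add /am/kht 65): {"am":{"kht":65,"lk":10,"tu":51},"b":30,"gox":54}
After op 13 (remove /am/tu): {"am":{"kht":65,"lk":10},"b":30,"gox":54}
After op 14 (replace /am/kht 21): {"am":{"kht":21,"lk":10},"b":30,"gox":54}
After op 15 (add /sac 31): {"am":{"kht":21,"lk":10},"b":30,"gox":54,"sac":31}
After op 16 (remove /gox): {"am":{"kht":21,"lk":10},"b":30,"sac":31}
After op 17 (add /nn 77): {"am":{"kht":21,"lk":10},"b":30,"nn":77,"sac":31}
After op 18 (add /x 88): {"am":{"kht":21,"lk":10},"b":30,"nn":77,"sac":31,"x":88}
After op 19 (remove /x): {"am":{"kht":21,"lk":10},"b":30,"nn":77,"sac":31}
After op 20 (remove /b): {"am":{"kht":21,"lk":10},"nn":77,"sac":31}
After op 21 (add /am/l 36): {"am":{"kht":21,"l":36,"lk":10},"nn":77,"sac":31}
Size at path /am: 3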